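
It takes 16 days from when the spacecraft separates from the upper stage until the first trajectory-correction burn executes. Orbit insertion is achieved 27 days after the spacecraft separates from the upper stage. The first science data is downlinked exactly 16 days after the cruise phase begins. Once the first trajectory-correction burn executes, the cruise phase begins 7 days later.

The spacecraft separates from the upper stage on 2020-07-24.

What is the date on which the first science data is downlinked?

The spacecraft separates from the upper stage: Jul 24, 2020.
The first trajectory-correction burn executes: Jul 24, 2020 + 16 days = Aug 9, 2020.
The cruise phase begins: Aug 9, 2020 + 7 days = Aug 16, 2020.
The first science data is downlinked: Aug 16, 2020 + 16 days = Sep 1, 2020.

2020-09-01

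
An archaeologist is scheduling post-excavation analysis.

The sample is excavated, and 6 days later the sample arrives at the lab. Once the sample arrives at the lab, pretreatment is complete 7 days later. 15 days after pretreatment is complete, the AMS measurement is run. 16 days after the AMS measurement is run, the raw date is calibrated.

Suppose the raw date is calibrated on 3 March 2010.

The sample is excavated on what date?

The raw date is calibrated: Mar 3, 2010.
The AMS measurement is run: Mar 3, 2010 − 16 days = Feb 15, 2010.
Pretreatment is complete: Feb 15, 2010 − 15 days = Jan 31, 2010.
The sample arrives at the lab: Jan 31, 2010 − 7 days = Jan 24, 2010.
The sample is excavated: Jan 24, 2010 − 6 days = Jan 18, 2010.

18 January 2010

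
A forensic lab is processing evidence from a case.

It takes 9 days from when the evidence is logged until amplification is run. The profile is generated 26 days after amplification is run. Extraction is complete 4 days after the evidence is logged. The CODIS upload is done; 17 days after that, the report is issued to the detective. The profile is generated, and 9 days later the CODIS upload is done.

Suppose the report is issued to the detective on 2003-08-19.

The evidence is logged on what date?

The report is issued to the detective: Aug 19, 2003.
The CODIS upload is done: Aug 19, 2003 − 17 days = Aug 2, 2003.
The profile is generated: Aug 2, 2003 − 9 days = Jul 24, 2003.
Amplification is run: Jul 24, 2003 − 26 days = Jun 28, 2003.
The evidence is logged: Jun 28, 2003 − 9 days = Jun 19, 2003.

2003-06-19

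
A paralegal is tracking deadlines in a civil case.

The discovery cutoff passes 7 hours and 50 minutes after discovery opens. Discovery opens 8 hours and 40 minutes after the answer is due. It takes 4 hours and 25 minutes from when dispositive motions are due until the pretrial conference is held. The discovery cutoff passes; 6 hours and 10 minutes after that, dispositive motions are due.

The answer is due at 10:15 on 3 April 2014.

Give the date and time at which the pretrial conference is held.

The answer is due: 10:15 Apr 3, 2014.
Discovery opens: 10:15 Apr 3, 2014 + 8h40m = 18:55 Apr 3, 2014.
The discovery cutoff passes: 18:55 Apr 3, 2014 + 7h50m = 02:45 Apr 4, 2014.
Dispositive motions are due: 02:45 Apr 4, 2014 + 6h10m = 08:55 Apr 4, 2014.
The pretrial conference is held: 08:55 Apr 4, 2014 + 4h25m = 13:20 Apr 4, 2014.

13:20 on 4 April 2014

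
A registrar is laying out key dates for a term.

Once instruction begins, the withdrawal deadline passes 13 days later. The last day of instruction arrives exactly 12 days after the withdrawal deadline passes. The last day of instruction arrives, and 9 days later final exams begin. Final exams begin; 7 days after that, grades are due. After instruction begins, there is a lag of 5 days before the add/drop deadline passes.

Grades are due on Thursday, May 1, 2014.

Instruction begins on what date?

Friday, March 21, 2014

Grades are due: May 1, 2014.
Final exams begin: May 1, 2014 − 7 days = Apr 24, 2014.
The last day of instruction arrives: Apr 24, 2014 − 9 days = Apr 15, 2014.
The withdrawal deadline passes: Apr 15, 2014 − 12 days = Apr 3, 2014.
Instruction begins: Apr 3, 2014 − 13 days = Mar 21, 2014.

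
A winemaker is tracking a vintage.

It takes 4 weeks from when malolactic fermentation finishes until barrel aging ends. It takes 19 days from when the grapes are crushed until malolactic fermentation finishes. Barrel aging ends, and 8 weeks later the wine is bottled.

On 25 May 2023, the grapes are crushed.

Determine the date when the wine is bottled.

The grapes are crushed: May 25, 2023.
Malolactic fermentation finishes: May 25, 2023 + 19 days = Jun 13, 2023.
Barrel aging ends: Jun 13, 2023 + 4 weeks = Jul 11, 2023.
The wine is bottled: Jul 11, 2023 + 8 weeks = Sep 5, 2023.

5 September 2023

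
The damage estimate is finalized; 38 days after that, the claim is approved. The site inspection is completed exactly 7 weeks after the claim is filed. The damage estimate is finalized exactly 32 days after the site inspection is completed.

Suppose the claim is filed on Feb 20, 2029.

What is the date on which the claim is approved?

The claim is filed: Feb 20, 2029.
The site inspection is completed: Feb 20, 2029 + 7 weeks = Apr 10, 2029.
The damage estimate is finalized: Apr 10, 2029 + 32 days = May 12, 2029.
The claim is approved: May 12, 2029 + 38 days = Jun 19, 2029.

Jun 19, 2029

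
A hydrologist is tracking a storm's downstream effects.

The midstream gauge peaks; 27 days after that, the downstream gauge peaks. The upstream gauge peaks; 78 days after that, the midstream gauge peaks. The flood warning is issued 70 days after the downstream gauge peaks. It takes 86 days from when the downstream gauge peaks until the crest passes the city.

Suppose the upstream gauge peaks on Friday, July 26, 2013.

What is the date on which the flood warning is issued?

The upstream gauge peaks: Jul 26, 2013.
The midstream gauge peaks: Jul 26, 2013 + 78 days = Oct 12, 2013.
The downstream gauge peaks: Oct 12, 2013 + 27 days = Nov 8, 2013.
The flood warning is issued: Nov 8, 2013 + 70 days = Jan 17, 2014.

Friday, January 17, 2014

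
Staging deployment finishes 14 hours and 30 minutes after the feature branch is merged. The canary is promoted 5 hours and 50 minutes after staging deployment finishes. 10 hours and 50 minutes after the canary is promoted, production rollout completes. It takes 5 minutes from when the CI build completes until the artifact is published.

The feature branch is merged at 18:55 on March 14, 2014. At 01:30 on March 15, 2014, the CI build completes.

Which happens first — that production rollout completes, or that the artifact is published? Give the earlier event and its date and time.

The artifact is published — 01:35 on March 15, 2014

The feature branch is merged: 18:55 Mar 14, 2014.
Staging deployment finishes: 18:55 Mar 14, 2014 + 14h30m = 09:25 Mar 15, 2014.
The canary is promoted: 09:25 Mar 15, 2014 + 5h50m = 15:15 Mar 15, 2014.
Production rollout completes: 15:15 Mar 15, 2014 + 10h50m = 02:05 Mar 16, 2014.
The CI build completes: 01:30 Mar 15, 2014.
The artifact is published: 01:30 Mar 15, 2014 + 5m = 01:35 Mar 15, 2014.
Comparing: production rollout completes at 02:05 Mar 16, 2014 vs the artifact is published at 01:35 Mar 15, 2014. Earlier: the artifact is published.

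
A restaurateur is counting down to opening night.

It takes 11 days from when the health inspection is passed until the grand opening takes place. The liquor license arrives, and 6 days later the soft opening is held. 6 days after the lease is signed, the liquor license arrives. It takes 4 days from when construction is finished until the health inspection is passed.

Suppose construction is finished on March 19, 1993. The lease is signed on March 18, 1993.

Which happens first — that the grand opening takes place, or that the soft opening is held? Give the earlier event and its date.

Construction is finished: Mar 19, 1993.
The health inspection is passed: Mar 19, 1993 + 4 days = Mar 23, 1993.
The grand opening takes place: Mar 23, 1993 + 11 days = Apr 3, 1993.
The lease is signed: Mar 18, 1993.
The liquor license arrives: Mar 18, 1993 + 6 days = Mar 24, 1993.
The soft opening is held: Mar 24, 1993 + 6 days = Mar 30, 1993.
Comparing: the grand opening takes place on Apr 3, 1993 vs the soft opening is held on Mar 30, 1993. Earlier: the soft opening is held.

The soft opening is held — March 30, 1993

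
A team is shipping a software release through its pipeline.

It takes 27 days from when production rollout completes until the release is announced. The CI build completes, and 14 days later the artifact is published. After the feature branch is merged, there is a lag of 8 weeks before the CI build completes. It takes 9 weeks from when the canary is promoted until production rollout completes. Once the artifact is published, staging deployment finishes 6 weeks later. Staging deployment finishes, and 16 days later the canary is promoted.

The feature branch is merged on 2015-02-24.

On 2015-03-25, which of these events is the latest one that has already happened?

The feature branch is merged

The feature branch is merged: Feb 24, 2015.
The CI build completes: Feb 24, 2015 + 8 weeks = Apr 21, 2015.
The artifact is published: Apr 21, 2015 + 14 days = May 5, 2015.
Staging deployment finishes: May 5, 2015 + 6 weeks = Jun 16, 2015.
The canary is promoted: Jun 16, 2015 + 16 days = Jul 2, 2015.
Production rollout completes: Jul 2, 2015 + 9 weeks = Sep 3, 2015.
The release is announced: Sep 3, 2015 + 27 days = Sep 30, 2015.
Mar 25, 2015 falls between when the feature branch is merged (Feb 24, 2015) and when the CI build completes (Apr 21, 2015).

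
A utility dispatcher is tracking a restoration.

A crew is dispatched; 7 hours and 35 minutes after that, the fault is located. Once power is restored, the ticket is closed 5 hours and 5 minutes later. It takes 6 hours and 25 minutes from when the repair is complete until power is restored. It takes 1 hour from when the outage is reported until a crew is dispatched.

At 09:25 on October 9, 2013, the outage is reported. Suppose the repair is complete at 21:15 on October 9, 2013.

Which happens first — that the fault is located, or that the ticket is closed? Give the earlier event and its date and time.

The fault is located — 18:00 on October 9, 2013

The outage is reported: 09:25 Oct 9, 2013.
A crew is dispatched: 09:25 Oct 9, 2013 + 1h = 10:25 Oct 9, 2013.
The fault is located: 10:25 Oct 9, 2013 + 7h35m = 18:00 Oct 9, 2013.
The repair is complete: 21:15 Oct 9, 2013.
Power is restored: 21:15 Oct 9, 2013 + 6h25m = 03:40 Oct 10, 2013.
The ticket is closed: 03:40 Oct 10, 2013 + 5h05m = 08:45 Oct 10, 2013.
Comparing: the fault is located at 18:00 Oct 9, 2013 vs the ticket is closed at 08:45 Oct 10, 2013. Earlier: the fault is located.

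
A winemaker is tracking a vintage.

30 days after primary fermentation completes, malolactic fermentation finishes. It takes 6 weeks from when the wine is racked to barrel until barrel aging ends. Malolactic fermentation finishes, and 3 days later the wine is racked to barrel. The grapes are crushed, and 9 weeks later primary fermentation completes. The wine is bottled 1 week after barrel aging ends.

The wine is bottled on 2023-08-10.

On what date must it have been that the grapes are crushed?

The wine is bottled: Aug 10, 2023.
Barrel aging ends: Aug 10, 2023 − 1 week = Aug 3, 2023.
The wine is racked to barrel: Aug 3, 2023 − 6 weeks = Jun 22, 2023.
Malolactic fermentation finishes: Jun 22, 2023 − 3 days = Jun 19, 2023.
Primary fermentation completes: Jun 19, 2023 − 30 days = May 20, 2023.
The grapes are crushed: May 20, 2023 − 9 weeks = Mar 18, 2023.

2023-03-18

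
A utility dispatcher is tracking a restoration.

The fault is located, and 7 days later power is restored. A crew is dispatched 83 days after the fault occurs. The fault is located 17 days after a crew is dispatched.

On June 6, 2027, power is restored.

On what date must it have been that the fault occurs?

February 19, 2027

Power is restored: Jun 6, 2027.
The fault is located: Jun 6, 2027 − 7 days = May 30, 2027.
A crew is dispatched: May 30, 2027 − 17 days = May 13, 2027.
The fault occurs: May 13, 2027 − 83 days = Feb 19, 2027.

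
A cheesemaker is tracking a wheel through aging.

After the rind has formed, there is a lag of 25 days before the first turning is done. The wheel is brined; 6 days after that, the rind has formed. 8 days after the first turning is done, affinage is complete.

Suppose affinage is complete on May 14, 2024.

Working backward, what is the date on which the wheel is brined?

Affinage is complete: May 14, 2024.
The first turning is done: May 14, 2024 − 8 days = May 6, 2024.
The rind has formed: May 6, 2024 − 25 days = Apr 11, 2024.
The wheel is brined: Apr 11, 2024 − 6 days = Apr 5, 2024.

Apr 5, 2024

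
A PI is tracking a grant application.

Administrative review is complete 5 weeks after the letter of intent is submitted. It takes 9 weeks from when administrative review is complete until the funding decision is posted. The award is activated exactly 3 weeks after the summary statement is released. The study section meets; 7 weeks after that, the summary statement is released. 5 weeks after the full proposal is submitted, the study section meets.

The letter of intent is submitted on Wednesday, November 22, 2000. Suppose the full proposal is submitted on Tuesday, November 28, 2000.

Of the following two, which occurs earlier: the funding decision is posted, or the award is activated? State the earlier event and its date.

The letter of intent is submitted: Nov 22, 2000.
Administrative review is complete: Nov 22, 2000 + 5 weeks = Dec 27, 2000.
The funding decision is posted: Dec 27, 2000 + 9 weeks = Feb 28, 2001.
The full proposal is submitted: Nov 28, 2000.
The study section meets: Nov 28, 2000 + 5 weeks = Jan 2, 2001.
The summary statement is released: Jan 2, 2001 + 7 weeks = Feb 20, 2001.
The award is activated: Feb 20, 2001 + 3 weeks = Mar 13, 2001.
Comparing: the funding decision is posted on Feb 28, 2001 vs the award is activated on Mar 13, 2001. Earlier: the funding decision is posted.

The funding decision is posted — Wednesday, February 28, 2001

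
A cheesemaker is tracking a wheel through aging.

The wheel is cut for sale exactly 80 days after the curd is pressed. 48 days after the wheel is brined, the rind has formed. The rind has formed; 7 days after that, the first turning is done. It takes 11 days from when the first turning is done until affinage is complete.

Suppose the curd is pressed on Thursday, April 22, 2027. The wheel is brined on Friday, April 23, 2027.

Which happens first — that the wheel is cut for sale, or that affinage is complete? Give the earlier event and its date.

The curd is pressed: Apr 22, 2027.
The wheel is cut for sale: Apr 22, 2027 + 80 days = Jul 11, 2027.
The wheel is brined: Apr 23, 2027.
The rind has formed: Apr 23, 2027 + 48 days = Jun 10, 2027.
The first turning is done: Jun 10, 2027 + 7 days = Jun 17, 2027.
Affinage is complete: Jun 17, 2027 + 11 days = Jun 28, 2027.
Comparing: the wheel is cut for sale on Jul 11, 2027 vs affinage is complete on Jun 28, 2027. Earlier: affinage is complete.

Affinage is complete — Monday, June 28, 2027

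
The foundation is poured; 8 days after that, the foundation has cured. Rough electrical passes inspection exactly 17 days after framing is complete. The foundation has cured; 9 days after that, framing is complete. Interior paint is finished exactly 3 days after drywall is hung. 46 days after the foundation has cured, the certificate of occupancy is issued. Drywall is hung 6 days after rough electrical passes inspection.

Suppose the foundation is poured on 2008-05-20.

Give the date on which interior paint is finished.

2008-07-02

The foundation is poured: May 20, 2008.
The foundation has cured: May 20, 2008 + 8 days = May 28, 2008.
Framing is complete: May 28, 2008 + 9 days = Jun 6, 2008.
Rough electrical passes inspection: Jun 6, 2008 + 17 days = Jun 23, 2008.
Drywall is hung: Jun 23, 2008 + 6 days = Jun 29, 2008.
Interior paint is finished: Jun 29, 2008 + 3 days = Jul 2, 2008.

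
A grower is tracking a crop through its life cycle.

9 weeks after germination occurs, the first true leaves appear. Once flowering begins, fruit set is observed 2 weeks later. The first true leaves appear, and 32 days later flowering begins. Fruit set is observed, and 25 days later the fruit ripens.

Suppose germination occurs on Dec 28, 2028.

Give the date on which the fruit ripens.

May 11, 2029

Germination occurs: Dec 28, 2028.
The first true leaves appear: Dec 28, 2028 + 9 weeks = Mar 1, 2029.
Flowering begins: Mar 1, 2029 + 32 days = Apr 2, 2029.
Fruit set is observed: Apr 2, 2029 + 2 weeks = Apr 16, 2029.
The fruit ripens: Apr 16, 2029 + 25 days = May 11, 2029.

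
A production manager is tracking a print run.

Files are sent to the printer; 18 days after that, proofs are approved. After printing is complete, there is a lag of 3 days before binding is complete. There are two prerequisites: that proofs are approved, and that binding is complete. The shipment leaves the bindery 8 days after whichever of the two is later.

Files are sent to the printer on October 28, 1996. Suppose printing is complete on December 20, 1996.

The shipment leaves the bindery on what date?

Files are sent to the printer: Oct 28, 1996.
Proofs are approved: Oct 28, 1996 + 18 days = Nov 15, 1996.
Printing is complete: Dec 20, 1996.
Binding is complete: Dec 20, 1996 + 3 days = Dec 23, 1996.
Both prerequisites met — proofs are approved (Nov 15, 1996), binding is complete (Dec 23, 1996); the later is Dec 23, 1996.
The shipment leaves the bindery: Dec 23, 1996 + 8 days = Dec 31, 1996.

December 31, 1996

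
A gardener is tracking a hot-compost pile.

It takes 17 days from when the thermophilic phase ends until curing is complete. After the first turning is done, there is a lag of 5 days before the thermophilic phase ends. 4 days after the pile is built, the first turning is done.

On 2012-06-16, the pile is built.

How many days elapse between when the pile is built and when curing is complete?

26 days

Causal path: the pile is built → the first turning is done → the thermophilic phase ends → curing is complete.
Total delay along the path: 4 + 5 + 17 = 26 days.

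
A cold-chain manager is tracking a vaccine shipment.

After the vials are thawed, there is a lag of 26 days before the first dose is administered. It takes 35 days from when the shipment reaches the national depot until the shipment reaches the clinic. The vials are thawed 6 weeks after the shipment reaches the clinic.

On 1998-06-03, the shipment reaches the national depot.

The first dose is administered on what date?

The shipment reaches the national depot: Jun 3, 1998.
The shipment reaches the clinic: Jun 3, 1998 + 35 days = Jul 8, 1998.
The vials are thawed: Jul 8, 1998 + 6 weeks = Aug 19, 1998.
The first dose is administered: Aug 19, 1998 + 26 days = Sep 14, 1998.

1998-09-14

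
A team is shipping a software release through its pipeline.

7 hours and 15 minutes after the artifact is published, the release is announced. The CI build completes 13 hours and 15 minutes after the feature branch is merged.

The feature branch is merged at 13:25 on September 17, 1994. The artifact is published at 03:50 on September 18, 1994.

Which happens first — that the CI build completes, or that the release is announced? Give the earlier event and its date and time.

The CI build completes — 02:40 on September 18, 1994

The feature branch is merged: 13:25 Sep 17, 1994.
The CI build completes: 13:25 Sep 17, 1994 + 13h15m = 02:40 Sep 18, 1994.
The artifact is published: 03:50 Sep 18, 1994.
The release is announced: 03:50 Sep 18, 1994 + 7h15m = 11:05 Sep 18, 1994.
Comparing: the CI build completes at 02:40 Sep 18, 1994 vs the release is announced at 11:05 Sep 18, 1994. Earlier: the CI build completes.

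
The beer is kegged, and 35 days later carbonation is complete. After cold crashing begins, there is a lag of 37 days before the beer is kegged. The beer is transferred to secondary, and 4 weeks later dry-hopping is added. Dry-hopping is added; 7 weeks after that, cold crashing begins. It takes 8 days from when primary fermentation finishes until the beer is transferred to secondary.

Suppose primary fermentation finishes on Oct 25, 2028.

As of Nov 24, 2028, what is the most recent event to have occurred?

Primary fermentation finishes: Oct 25, 2028.
The beer is transferred to secondary: Oct 25, 2028 + 8 days = Nov 2, 2028.
Dry-hopping is added: Nov 2, 2028 + 4 weeks = Nov 30, 2028.
Cold crashing begins: Nov 30, 2028 + 7 weeks = Jan 18, 2029.
The beer is kegged: Jan 18, 2029 + 37 days = Feb 24, 2029.
Carbonation is complete: Feb 24, 2029 + 35 days = Mar 31, 2029.
Nov 24, 2028 falls between when the beer is transferred to secondary (Nov 2, 2028) and when dry-hopping is added (Nov 30, 2028).

The beer is transferred to secondary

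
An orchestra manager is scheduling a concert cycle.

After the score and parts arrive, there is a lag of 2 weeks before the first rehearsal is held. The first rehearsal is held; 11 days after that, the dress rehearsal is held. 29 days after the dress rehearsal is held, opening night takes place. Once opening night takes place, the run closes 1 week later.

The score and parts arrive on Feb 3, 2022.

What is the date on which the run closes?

The score and parts arrive: Feb 3, 2022.
The first rehearsal is held: Feb 3, 2022 + 2 weeks = Feb 17, 2022.
The dress rehearsal is held: Feb 17, 2022 + 11 days = Feb 28, 2022.
Opening night takes place: Feb 28, 2022 + 29 days = Mar 29, 2022.
The run closes: Mar 29, 2022 + 1 week = Apr 5, 2022.

Apr 5, 2022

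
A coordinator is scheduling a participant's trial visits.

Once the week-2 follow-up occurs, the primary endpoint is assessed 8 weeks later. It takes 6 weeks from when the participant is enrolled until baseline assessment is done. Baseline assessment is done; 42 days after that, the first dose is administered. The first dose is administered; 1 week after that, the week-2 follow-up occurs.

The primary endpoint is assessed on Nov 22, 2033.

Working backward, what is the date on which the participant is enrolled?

The primary endpoint is assessed: Nov 22, 2033.
The week-2 follow-up occurs: Nov 22, 2033 − 8 weeks = Sep 27, 2033.
The first dose is administered: Sep 27, 2033 − 1 week = Sep 20, 2033.
Baseline assessment is done: Sep 20, 2033 − 42 days = Aug 9, 2033.
The participant is enrolled: Aug 9, 2033 − 6 weeks = Jun 28, 2033.

Jun 28, 2033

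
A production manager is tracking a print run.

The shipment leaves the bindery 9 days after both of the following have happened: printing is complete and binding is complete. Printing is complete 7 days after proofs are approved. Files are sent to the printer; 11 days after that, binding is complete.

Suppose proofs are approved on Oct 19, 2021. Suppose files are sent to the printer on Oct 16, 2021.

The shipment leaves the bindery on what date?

Nov 5, 2021

Proofs are approved: Oct 19, 2021.
Printing is complete: Oct 19, 2021 + 7 days = Oct 26, 2021.
Files are sent to the printer: Oct 16, 2021.
Binding is complete: Oct 16, 2021 + 11 days = Oct 27, 2021.
Both prerequisites met — printing is complete (Oct 26, 2021), binding is complete (Oct 27, 2021); the later is Oct 27, 2021.
The shipment leaves the bindery: Oct 27, 2021 + 9 days = Nov 5, 2021.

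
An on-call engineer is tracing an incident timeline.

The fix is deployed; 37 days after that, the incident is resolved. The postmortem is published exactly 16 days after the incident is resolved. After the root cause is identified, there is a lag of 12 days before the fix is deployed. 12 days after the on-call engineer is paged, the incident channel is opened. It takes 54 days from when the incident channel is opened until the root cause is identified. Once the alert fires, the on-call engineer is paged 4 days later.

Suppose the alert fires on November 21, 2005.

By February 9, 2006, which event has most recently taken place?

The alert fires: Nov 21, 2005.
The on-call engineer is paged: Nov 21, 2005 + 4 days = Nov 25, 2005.
The incident channel is opened: Nov 25, 2005 + 12 days = Dec 7, 2005.
The root cause is identified: Dec 7, 2005 + 54 days = Jan 30, 2006.
The fix is deployed: Jan 30, 2006 + 12 days = Feb 11, 2006.
The incident is resolved: Feb 11, 2006 + 37 days = Mar 20, 2006.
The postmortem is published: Mar 20, 2006 + 16 days = Apr 5, 2006.
Feb 9, 2006 falls between when the root cause is identified (Jan 30, 2006) and when the fix is deployed (Feb 11, 2006).

The root cause is identified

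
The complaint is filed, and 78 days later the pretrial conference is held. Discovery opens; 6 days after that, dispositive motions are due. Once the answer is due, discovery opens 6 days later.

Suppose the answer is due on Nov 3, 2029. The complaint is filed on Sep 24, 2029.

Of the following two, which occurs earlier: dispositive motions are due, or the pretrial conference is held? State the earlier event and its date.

The answer is due: Nov 3, 2029.
Discovery opens: Nov 3, 2029 + 6 days = Nov 9, 2029.
Dispositive motions are due: Nov 9, 2029 + 6 days = Nov 15, 2029.
The complaint is filed: Sep 24, 2029.
The pretrial conference is held: Sep 24, 2029 + 78 days = Dec 11, 2029.
Comparing: dispositive motions are due on Nov 15, 2029 vs the pretrial conference is held on Dec 11, 2029. Earlier: dispositive motions are due.

Dispositive motions are due — Nov 15, 2029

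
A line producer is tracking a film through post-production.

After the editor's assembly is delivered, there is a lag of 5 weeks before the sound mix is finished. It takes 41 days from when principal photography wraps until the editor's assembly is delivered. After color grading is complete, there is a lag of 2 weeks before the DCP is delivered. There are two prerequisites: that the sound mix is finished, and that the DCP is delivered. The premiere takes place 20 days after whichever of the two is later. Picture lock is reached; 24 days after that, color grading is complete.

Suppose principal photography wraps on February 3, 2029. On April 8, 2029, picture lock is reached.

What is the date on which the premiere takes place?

June 5, 2029

Principal photography wraps: Feb 3, 2029.
The editor's assembly is delivered: Feb 3, 2029 + 41 days = Mar 16, 2029.
The sound mix is finished: Mar 16, 2029 + 5 weeks = Apr 20, 2029.
Picture lock is reached: Apr 8, 2029.
Color grading is complete: Apr 8, 2029 + 24 days = May 2, 2029.
The DCP is delivered: May 2, 2029 + 2 weeks = May 16, 2029.
Both prerequisites met — the sound mix is finished (Apr 20, 2029), the DCP is delivered (May 16, 2029); the later is May 16, 2029.
The premiere takes place: May 16, 2029 + 20 days = Jun 5, 2029.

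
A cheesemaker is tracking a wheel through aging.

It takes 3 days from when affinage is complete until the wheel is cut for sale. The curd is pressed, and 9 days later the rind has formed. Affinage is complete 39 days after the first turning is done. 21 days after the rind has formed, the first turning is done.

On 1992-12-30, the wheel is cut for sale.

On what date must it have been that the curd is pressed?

The wheel is cut for sale: Dec 30, 1992.
Affinage is complete: Dec 30, 1992 − 3 days = Dec 27, 1992.
The first turning is done: Dec 27, 1992 − 39 days = Nov 18, 1992.
The rind has formed: Nov 18, 1992 − 21 days = Oct 28, 1992.
The curd is pressed: Oct 28, 1992 − 9 days = Oct 19, 1992.

1992-10-19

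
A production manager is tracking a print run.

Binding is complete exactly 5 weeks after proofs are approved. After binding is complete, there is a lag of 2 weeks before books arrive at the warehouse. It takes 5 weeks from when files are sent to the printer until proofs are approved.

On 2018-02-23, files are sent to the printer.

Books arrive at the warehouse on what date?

2018-05-18

Files are sent to the printer: Feb 23, 2018.
Proofs are approved: Feb 23, 2018 + 5 weeks = Mar 30, 2018.
Binding is complete: Mar 30, 2018 + 5 weeks = May 4, 2018.
Books arrive at the warehouse: May 4, 2018 + 2 weeks = May 18, 2018.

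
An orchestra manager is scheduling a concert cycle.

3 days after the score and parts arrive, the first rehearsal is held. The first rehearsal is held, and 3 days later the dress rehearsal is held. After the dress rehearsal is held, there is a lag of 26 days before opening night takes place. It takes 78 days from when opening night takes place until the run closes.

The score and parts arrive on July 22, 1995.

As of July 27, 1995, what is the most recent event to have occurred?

The first rehearsal is held

The score and parts arrive: Jul 22, 1995.
The first rehearsal is held: Jul 22, 1995 + 3 days = Jul 25, 1995.
The dress rehearsal is held: Jul 25, 1995 + 3 days = Jul 28, 1995.
Opening night takes place: Jul 28, 1995 + 26 days = Aug 23, 1995.
The run closes: Aug 23, 1995 + 78 days = Nov 9, 1995.
Jul 27, 1995 falls between when the first rehearsal is held (Jul 25, 1995) and when the dress rehearsal is held (Jul 28, 1995).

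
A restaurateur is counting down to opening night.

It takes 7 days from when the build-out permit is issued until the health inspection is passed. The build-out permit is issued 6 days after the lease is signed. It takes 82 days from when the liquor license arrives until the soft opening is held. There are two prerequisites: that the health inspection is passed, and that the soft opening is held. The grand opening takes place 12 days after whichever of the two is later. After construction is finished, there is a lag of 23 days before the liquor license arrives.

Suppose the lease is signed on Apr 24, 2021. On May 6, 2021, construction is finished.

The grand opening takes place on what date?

The lease is signed: Apr 24, 2021.
The build-out permit is issued: Apr 24, 2021 + 6 days = Apr 30, 2021.
The health inspection is passed: Apr 30, 2021 + 7 days = May 7, 2021.
Construction is finished: May 6, 2021.
The liquor license arrives: May 6, 2021 + 23 days = May 29, 2021.
The soft opening is held: May 29, 2021 + 82 days = Aug 19, 2021.
Both prerequisites met — the health inspection is passed (May 7, 2021), the soft opening is held (Aug 19, 2021); the later is Aug 19, 2021.
The grand opening takes place: Aug 19, 2021 + 12 days = Aug 31, 2021.

Aug 31, 2021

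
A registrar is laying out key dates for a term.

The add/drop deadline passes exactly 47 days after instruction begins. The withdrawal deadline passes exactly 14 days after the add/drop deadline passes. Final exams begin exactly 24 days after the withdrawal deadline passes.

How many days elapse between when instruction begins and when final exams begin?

85 days

Causal path: instruction begins → the add/drop deadline passes → the withdrawal deadline passes → final exams begin.
Total delay along the path: 47 + 14 + 24 = 85 days.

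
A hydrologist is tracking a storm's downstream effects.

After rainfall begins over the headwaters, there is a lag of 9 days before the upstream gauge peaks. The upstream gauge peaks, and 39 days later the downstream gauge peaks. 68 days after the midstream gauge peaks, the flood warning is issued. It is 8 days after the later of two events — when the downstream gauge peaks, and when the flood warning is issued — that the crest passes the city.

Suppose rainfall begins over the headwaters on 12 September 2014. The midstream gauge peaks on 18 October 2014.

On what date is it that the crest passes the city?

2 January 2015

Rainfall begins over the headwaters: Sep 12, 2014.
The upstream gauge peaks: Sep 12, 2014 + 9 days = Sep 21, 2014.
The downstream gauge peaks: Sep 21, 2014 + 39 days = Oct 30, 2014.
The midstream gauge peaks: Oct 18, 2014.
The flood warning is issued: Oct 18, 2014 + 68 days = Dec 25, 2014.
Both prerequisites met — the downstream gauge peaks (Oct 30, 2014), the flood warning is issued (Dec 25, 2014); the later is Dec 25, 2014.
The crest passes the city: Dec 25, 2014 + 8 days = Jan 2, 2015.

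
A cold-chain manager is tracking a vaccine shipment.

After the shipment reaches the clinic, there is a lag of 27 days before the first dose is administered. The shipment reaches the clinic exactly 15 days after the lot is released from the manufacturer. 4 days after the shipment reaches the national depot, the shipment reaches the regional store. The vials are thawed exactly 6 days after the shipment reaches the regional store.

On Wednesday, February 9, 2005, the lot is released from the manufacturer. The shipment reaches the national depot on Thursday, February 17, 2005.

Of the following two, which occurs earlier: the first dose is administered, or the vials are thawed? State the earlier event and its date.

The vials are thawed — Sunday, February 27, 2005

The lot is released from the manufacturer: Feb 9, 2005.
The shipment reaches the clinic: Feb 9, 2005 + 15 days = Feb 24, 2005.
The first dose is administered: Feb 24, 2005 + 27 days = Mar 23, 2005.
The shipment reaches the national depot: Feb 17, 2005.
The shipment reaches the regional store: Feb 17, 2005 + 4 days = Feb 21, 2005.
The vials are thawed: Feb 21, 2005 + 6 days = Feb 27, 2005.
Comparing: the first dose is administered on Mar 23, 2005 vs the vials are thawed on Feb 27, 2005. Earlier: the vials are thawed.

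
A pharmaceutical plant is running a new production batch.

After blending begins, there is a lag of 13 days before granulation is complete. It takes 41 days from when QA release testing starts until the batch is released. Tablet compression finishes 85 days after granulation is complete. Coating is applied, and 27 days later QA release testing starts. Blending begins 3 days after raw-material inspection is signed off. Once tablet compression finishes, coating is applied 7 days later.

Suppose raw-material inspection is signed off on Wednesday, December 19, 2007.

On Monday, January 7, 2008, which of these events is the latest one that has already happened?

Raw-material inspection is signed off: Dec 19, 2007.
Blending begins: Dec 19, 2007 + 3 days = Dec 22, 2007.
Granulation is complete: Dec 22, 2007 + 13 days = Jan 4, 2008.
Tablet compression finishes: Jan 4, 2008 + 85 days = Mar 29, 2008.
Coating is applied: Mar 29, 2008 + 7 days = Apr 5, 2008.
QA release testing starts: Apr 5, 2008 + 27 days = May 2, 2008.
The batch is released: May 2, 2008 + 41 days = Jun 12, 2008.
Jan 7, 2008 falls between when granulation is complete (Jan 4, 2008) and when tablet compression finishes (Mar 29, 2008).

Granulation is complete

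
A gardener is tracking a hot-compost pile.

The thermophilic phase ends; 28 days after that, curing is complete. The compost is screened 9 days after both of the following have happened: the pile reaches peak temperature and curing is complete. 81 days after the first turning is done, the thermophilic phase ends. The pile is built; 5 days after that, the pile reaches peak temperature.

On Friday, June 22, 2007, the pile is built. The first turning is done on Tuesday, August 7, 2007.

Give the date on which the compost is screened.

The pile is built: Jun 22, 2007.
The pile reaches peak temperature: Jun 22, 2007 + 5 days = Jun 27, 2007.
The first turning is done: Aug 7, 2007.
The thermophilic phase ends: Aug 7, 2007 + 81 days = Oct 27, 2007.
Curing is complete: Oct 27, 2007 + 28 days = Nov 24, 2007.
Both prerequisites met — the pile reaches peak temperature (Jun 27, 2007), curing is complete (Nov 24, 2007); the later is Nov 24, 2007.
The compost is screened: Nov 24, 2007 + 9 days = Dec 3, 2007.

Monday, December 3, 2007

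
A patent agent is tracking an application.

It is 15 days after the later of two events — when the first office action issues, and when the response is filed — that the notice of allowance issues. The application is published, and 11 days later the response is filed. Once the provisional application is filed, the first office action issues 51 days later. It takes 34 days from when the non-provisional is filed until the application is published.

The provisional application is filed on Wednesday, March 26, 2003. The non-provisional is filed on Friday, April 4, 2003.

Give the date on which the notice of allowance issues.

The provisional application is filed: Mar 26, 2003.
The first office action issues: Mar 26, 2003 + 51 days = May 16, 2003.
The non-provisional is filed: Apr 4, 2003.
The application is published: Apr 4, 2003 + 34 days = May 8, 2003.
The response is filed: May 8, 2003 + 11 days = May 19, 2003.
Both prerequisites met — the first office action issues (May 16, 2003), the response is filed (May 19, 2003); the later is May 19, 2003.
The notice of allowance issues: May 19, 2003 + 15 days = Jun 3, 2003.

Tuesday, June 3, 2003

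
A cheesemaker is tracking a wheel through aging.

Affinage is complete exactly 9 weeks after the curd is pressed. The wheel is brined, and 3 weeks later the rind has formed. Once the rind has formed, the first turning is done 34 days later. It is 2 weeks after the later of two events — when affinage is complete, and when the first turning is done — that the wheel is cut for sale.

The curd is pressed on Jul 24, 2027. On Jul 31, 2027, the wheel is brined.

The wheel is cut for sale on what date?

Oct 9, 2027

The curd is pressed: Jul 24, 2027.
Affinage is complete: Jul 24, 2027 + 9 weeks = Sep 25, 2027.
The wheel is brined: Jul 31, 2027.
The rind has formed: Jul 31, 2027 + 3 weeks = Aug 21, 2027.
The first turning is done: Aug 21, 2027 + 34 days = Sep 24, 2027.
Both prerequisites met — affinage is complete (Sep 25, 2027), the first turning is done (Sep 24, 2027); the later is Sep 25, 2027.
The wheel is cut for sale: Sep 25, 2027 + 2 weeks = Oct 9, 2027.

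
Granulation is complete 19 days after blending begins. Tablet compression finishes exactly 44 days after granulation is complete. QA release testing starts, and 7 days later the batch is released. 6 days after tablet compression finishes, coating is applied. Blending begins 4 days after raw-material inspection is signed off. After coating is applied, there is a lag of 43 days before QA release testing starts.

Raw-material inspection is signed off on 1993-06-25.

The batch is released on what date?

Raw-material inspection is signed off: Jun 25, 1993.
Blending begins: Jun 25, 1993 + 4 days = Jun 29, 1993.
Granulation is complete: Jun 29, 1993 + 19 days = Jul 18, 1993.
Tablet compression finishes: Jul 18, 1993 + 44 days = Aug 31, 1993.
Coating is applied: Aug 31, 1993 + 6 days = Sep 6, 1993.
QA release testing starts: Sep 6, 1993 + 43 days = Oct 19, 1993.
The batch is released: Oct 19, 1993 + 7 days = Oct 26, 1993.

1993-10-26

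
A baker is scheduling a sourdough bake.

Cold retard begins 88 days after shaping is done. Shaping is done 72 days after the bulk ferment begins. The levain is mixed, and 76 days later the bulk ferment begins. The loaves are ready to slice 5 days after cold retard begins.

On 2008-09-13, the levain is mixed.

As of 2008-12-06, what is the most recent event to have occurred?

The levain is mixed: Sep 13, 2008.
The bulk ferment begins: Sep 13, 2008 + 76 days = Nov 28, 2008.
Shaping is done: Nov 28, 2008 + 72 days = Feb 8, 2009.
Cold retard begins: Feb 8, 2009 + 88 days = May 7, 2009.
The loaves are ready to slice: May 7, 2009 + 5 days = May 12, 2009.
Dec 6, 2008 falls between when the bulk ferment begins (Nov 28, 2008) and when shaping is done (Feb 8, 2009).

The bulk ferment begins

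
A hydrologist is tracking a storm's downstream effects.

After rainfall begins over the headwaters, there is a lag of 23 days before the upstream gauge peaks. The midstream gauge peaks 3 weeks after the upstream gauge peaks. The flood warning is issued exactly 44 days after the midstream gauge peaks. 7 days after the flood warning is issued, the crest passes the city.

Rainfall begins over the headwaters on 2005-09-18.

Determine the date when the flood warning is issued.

Rainfall begins over the headwaters: Sep 18, 2005.
The upstream gauge peaks: Sep 18, 2005 + 23 days = Oct 11, 2005.
The midstream gauge peaks: Oct 11, 2005 + 3 weeks = Nov 1, 2005.
The flood warning is issued: Nov 1, 2005 + 44 days = Dec 15, 2005.

2005-12-15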